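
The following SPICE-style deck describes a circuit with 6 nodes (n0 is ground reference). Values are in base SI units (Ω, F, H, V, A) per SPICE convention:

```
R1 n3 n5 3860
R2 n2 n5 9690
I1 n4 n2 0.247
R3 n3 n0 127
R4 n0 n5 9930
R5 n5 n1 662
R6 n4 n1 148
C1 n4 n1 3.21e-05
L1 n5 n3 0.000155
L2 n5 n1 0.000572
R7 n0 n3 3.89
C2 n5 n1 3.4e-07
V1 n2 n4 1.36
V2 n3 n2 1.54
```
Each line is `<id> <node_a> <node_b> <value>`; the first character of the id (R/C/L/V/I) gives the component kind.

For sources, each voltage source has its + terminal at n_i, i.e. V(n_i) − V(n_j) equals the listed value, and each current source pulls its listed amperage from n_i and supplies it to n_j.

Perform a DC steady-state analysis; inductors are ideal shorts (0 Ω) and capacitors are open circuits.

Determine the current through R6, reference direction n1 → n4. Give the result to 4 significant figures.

0.01959 A

Element admittances at DC:
  Y(R1) = 0.0002591 S between n3,n5
  Y(R2) = 0.0001032 S between n2,n5
  I1: injects 0.247 A into n2 (from n4)
  Y(R3) = 0.007874 S between n3,n0
  Y(R4) = 0.0001007 S between n0,n5
  Y(R5) = 0.001511 S between n5,n1
  Y(R6) = 0.006757 S between n4,n1
  Y(C1) = 0.000 S between n4,n1
  L1: short n5↔n3 (DC inductor)
  L2: short n5↔n1 (DC inductor)
  Y(R7) = 0.2571 S between n0,n3
  Y(C2) = 0.000 S between n5,n1
  V1: constraint V(n2)−V(n4) = 1.36
  V2: constraint V(n3)−V(n2) = 1.54
Assemble and solve the 9×9 MNA system:
  V(n1)=0.000  V(n2)=-1.540  V(n3)=0.000  V(n4)=-2.900  V(n5)=0.000
  i(L1)=-0.01975  i(L2)=0.01959  i(V1)=0.2274  i(V2)=-0.01975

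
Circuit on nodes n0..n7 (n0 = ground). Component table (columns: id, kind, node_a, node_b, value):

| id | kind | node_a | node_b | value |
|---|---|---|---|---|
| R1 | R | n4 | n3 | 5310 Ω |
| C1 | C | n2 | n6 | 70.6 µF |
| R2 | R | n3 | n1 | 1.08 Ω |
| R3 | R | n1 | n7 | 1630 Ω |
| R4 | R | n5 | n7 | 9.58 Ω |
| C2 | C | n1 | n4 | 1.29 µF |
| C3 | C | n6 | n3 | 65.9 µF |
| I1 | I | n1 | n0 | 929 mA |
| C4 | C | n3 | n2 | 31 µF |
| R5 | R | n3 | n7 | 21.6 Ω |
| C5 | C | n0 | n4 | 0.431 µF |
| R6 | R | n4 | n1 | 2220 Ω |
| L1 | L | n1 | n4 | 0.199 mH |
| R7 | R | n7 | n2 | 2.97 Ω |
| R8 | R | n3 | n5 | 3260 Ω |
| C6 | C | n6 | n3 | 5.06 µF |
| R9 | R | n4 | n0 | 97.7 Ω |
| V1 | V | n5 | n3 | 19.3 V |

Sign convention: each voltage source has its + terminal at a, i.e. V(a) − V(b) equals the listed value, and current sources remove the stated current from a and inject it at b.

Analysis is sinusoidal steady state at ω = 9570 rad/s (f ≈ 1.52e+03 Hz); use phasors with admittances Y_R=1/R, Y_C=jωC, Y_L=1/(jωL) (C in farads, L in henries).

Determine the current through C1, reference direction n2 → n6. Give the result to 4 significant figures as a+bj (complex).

Element admittances at ω=9570 rad/s:
  Y(R1) = 0.0001883+0.000j S between n4,n3
  Y(C1) = 0.000+0.6756j S between n2,n6
  Y(R2) = 0.9259+0.000j S between n3,n1
  Y(R3) = 0.0006135+0.000j S between n1,n7
  Y(R4) = 0.1044+0.000j S between n5,n7
  Y(C2) = 0.000+0.01235j S between n1,n4
  Y(C3) = 0.000+0.6307j S between n6,n3
  I1: injects 0.929 A into n0 (from n1)
  Y(C4) = 0.000+0.2967j S between n3,n2
  Y(R5) = 0.04630+0.000j S between n3,n7
  Y(C5) = 0.000+0.004125j S between n0,n4
  Y(R6) = 0.0004505+0.000j S between n4,n1
  Y(L1) = 0.000-0.5251j S between n1,n4
  Y(R7) = 0.3367+0.000j S between n7,n2
  Y(R8) = 0.0003067+0.000j S between n3,n5
  Y(C6) = 0.000+0.04842j S between n6,n3
  Y(R9) = 0.01024+0.000j S between n4,n0
  V1: constraint V(n5)−V(n3) = 19.3
Assemble and solve the 8×8 MNA system:
  V(n1)=-78.09+29.65j  V(n2)=-77.74+27.53j  V(n3)=-78.09+29.66j  V(n4)=-78.08+31.47j  V(n5)=-58.79+29.66j  V(n6)=-77.91+28.59j  V(n7)=-73.72+28.19j
  i(V1)=-1.564-0.1534j

0.7215+0.1185j A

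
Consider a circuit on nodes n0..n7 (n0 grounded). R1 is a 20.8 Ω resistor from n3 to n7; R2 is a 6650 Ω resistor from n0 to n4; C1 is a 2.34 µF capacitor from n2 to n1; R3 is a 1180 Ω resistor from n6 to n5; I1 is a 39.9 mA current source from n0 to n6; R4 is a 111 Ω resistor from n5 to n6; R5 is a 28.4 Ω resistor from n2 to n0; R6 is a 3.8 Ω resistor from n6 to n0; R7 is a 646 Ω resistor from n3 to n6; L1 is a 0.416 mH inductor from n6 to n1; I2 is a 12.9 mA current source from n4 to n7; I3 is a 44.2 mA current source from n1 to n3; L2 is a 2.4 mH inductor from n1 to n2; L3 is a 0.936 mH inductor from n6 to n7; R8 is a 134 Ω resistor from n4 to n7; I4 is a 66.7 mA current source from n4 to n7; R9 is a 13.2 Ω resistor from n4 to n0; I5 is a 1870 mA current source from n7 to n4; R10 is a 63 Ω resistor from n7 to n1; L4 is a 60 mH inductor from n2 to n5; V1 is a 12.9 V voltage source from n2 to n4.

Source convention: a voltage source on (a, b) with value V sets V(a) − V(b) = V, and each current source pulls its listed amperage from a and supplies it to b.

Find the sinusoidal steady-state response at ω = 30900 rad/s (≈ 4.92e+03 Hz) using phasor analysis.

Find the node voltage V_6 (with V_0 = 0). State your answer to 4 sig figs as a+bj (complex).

Apply KCL at each of the 7 non-ground nodes and solve the resulting linear system.
Node n1: branches {C1, L1, I3, L2, R10} → V_1 = -1.383+14.92j
Node n2: branches {C1, R5, L2, L4, V1} → V_2 = 11.16-7.985j
Node n3: branches {R1, R7, I3} → V_3 = -25.18-27.90j
Node n4: branches {R2, I2, R8, I4, R9, I5, V1} → V_4 = -1.738-7.985j
Node n5: branches {R3, R4, L4} → V_5 = -1.424+2.683j
Node n6: branches {R3, I1, R4, R6, R7, L1, L3} → V_6 = -0.8407+3.372j
Node n7: branches {R1, I2, L3, R8, I4, I5, R10} → V_7 = -26.88-28.91j
Source currents: i(V1)=-1.735-0.4500j

-0.8407+3.372j V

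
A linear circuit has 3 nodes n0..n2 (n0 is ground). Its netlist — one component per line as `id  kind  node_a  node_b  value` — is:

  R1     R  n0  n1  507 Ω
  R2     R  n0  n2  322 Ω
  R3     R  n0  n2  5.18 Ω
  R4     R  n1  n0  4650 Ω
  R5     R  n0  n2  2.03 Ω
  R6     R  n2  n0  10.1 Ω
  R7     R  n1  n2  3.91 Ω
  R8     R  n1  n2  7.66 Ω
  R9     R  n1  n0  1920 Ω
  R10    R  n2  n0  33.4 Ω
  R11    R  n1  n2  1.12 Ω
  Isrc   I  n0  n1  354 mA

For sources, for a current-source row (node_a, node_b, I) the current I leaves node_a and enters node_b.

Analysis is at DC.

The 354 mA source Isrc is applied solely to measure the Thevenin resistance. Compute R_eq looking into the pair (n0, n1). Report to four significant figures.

R_eq = 1.994 Ω

Apply KCL at each of the 2 non-ground nodes and solve the resulting linear system.
Node n1: branches {R1, R4, R7, R8, R9, R11, Isrc} → V_1 = 0.7058
Node n2: branches {R2, R3, R5, R6, R7, R8, R10, R11} → V_2 = 0.4306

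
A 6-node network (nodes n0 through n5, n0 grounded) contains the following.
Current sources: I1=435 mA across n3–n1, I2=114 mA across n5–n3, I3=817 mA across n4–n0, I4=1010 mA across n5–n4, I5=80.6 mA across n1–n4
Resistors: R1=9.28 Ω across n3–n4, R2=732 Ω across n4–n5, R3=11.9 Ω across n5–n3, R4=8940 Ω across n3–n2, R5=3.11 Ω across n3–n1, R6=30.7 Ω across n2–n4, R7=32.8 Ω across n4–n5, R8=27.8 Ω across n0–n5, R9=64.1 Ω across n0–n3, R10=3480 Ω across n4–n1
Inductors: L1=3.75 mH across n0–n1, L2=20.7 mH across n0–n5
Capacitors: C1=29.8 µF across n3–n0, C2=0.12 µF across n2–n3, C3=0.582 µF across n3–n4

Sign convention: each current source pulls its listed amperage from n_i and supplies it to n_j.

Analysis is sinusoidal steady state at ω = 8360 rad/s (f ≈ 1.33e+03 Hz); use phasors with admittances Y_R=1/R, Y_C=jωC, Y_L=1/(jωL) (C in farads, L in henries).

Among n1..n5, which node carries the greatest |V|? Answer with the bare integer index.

Element admittances at ω=8360 rad/s:
  I1: injects 0.435 A into n1 (from n3)
  Y(R1) = 0.1078+0.000j S between n3,n4
  Y(R2) = 0.001366+0.000j S between n4,n5
  Y(R3) = 0.08403+0.000j S between n5,n3
  Y(R4) = 0.0001119+0.000j S between n3,n2
  I2: injects 0.114 A into n3 (from n5)
  Y(L1) = 0.000-0.03190j S between n0,n1
  I3: injects 0.817 A into n0 (from n4)
  Y(R5) = 0.3215+0.000j S between n3,n1
  Y(R6) = 0.03257+0.000j S between n2,n4
  Y(C1) = 0.000+0.2491j S between n3,n0
  Y(R7) = 0.03049+0.000j S between n4,n5
  Y(R8) = 0.03597+0.000j S between n0,n5
  I4: injects 1.01 A into n4 (from n5)
  Y(R9) = 0.01560+0.000j S between n0,n3
  Y(L2) = 0.000-0.005779j S between n0,n5
  Y(R10) = 0.0002874+0.000j S between n4,n1
  Y(C2) = 0.000+0.001003j S between n2,n3
  Y(C3) = 0.000+0.004866j S between n3,n4
  I5: injects 0.0806 A into n4 (from n1)
Assemble and solve the 5×5 MNA system:
  V(n1)=0.3358+2.512j  V(n2)=-0.2339+2.248j  V(n3)=-0.5166+2.479j  V(n4)=-0.2258+2.256j  V(n5)=-7.794+1.549j

5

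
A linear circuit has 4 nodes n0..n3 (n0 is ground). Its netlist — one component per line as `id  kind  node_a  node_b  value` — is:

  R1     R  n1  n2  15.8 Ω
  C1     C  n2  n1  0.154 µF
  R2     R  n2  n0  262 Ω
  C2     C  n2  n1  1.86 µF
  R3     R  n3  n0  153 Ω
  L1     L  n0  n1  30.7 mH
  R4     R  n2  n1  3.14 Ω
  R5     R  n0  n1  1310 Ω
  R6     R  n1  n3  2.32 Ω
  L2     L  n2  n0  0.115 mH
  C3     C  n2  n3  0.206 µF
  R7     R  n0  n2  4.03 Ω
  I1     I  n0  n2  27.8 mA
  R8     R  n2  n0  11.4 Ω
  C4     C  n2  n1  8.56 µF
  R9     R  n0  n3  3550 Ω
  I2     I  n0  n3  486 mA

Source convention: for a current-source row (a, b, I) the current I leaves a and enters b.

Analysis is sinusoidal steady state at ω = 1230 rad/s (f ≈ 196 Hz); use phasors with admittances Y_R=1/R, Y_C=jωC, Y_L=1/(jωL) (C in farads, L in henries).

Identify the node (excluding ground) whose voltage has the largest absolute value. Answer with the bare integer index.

Element admittances at ω=1230 rad/s:
  Y(R1) = 0.06329+0.000j S between n1,n2
  Y(C1) = 0.000+0.0001894j S between n2,n1
  Y(R2) = 0.003817+0.000j S between n2,n0
  Y(C2) = 0.000+0.002288j S between n2,n1
  Y(R3) = 0.006536+0.000j S between n3,n0
  Y(L1) = 0.000-0.02648j S between n0,n1
  Y(R4) = 0.3185+0.000j S between n2,n1
  Y(R5) = 0.0007634+0.000j S between n0,n1
  Y(R6) = 0.4310+0.000j S between n1,n3
  Y(L2) = 0.000-7.070j S between n2,n0
  Y(C3) = 0.000+0.0002534j S between n2,n3
  Y(R7) = 0.2481+0.000j S between n0,n2
  I1: injects 0.0278 A into n2 (from n0)
  Y(R8) = 0.08772+0.000j S between n2,n0
  Y(C4) = 0.000+0.01053j S between n2,n1
  Y(R9) = 0.0002817+0.000j S between n0,n3
  I2: injects 0.486 A into n3 (from n0)
Assemble and solve the 3×3 MNA system:
  V(n1)=1.222+0.1094j  V(n2)=-0.001102+0.06996j  V(n3)=2.313+0.1064j

3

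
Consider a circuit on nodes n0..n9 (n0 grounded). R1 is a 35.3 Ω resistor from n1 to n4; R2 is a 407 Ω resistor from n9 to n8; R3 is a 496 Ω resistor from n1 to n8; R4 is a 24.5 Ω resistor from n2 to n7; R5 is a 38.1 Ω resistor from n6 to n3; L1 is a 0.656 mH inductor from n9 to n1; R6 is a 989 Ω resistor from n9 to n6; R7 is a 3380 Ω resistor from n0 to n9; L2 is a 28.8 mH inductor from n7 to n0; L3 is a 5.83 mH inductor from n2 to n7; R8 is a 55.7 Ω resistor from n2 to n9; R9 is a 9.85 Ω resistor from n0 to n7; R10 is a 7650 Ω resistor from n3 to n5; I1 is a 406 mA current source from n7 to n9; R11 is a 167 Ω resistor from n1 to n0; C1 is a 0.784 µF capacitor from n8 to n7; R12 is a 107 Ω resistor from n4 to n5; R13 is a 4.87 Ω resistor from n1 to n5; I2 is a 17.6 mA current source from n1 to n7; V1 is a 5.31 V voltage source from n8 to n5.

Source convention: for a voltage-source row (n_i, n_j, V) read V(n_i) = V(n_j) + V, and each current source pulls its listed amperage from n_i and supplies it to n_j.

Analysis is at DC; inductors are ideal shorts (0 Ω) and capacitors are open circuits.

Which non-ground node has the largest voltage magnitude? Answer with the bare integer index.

8

MNA unknowns: 9 node voltages V₁..V_9 plus 4 source currents (L1, L2, L3, V1)
R1: Y=0.02833 on G[1,4]
R2: Y=0.002457 on G[9,8]
R3: Y=0.002016 on G[1,8]
R4: Y=0.04082 on G[2,7]
R5: Y=0.02625 on G[6,3]
L1: row V9−V1=0, i_L1 at 9,1
R6: Y=0.001011 on G[9,6]
R7: Y=0.0002959 on G[0,9]
L2: row V7−V0=0, i_L2 at 7,0
L3: row V2−V7=0, i_L3 at 2,7
R8: Y=0.01795 on G[2,9]
R9: Y=0.1015 on G[0,7]
R10: Y=0.0001307 on G[3,5]
I1: z[7]−=0.406, z[9]+=0.406
R11: Y=0.005988 on G[1,0]
C1: Y=0.000 on G[8,7]
R12: Y=0.009346 on G[4,5]
R13: Y=0.2053 on G[1,5]
I2: z[1]−=0.0176, z[7]+=0.0176
V1: row V8−V5=5.31, i_V1 at 8,5
solve → V1=16.02, V2=0.000, V3=16.01, V4=16.00, V5=15.92, V6=16.01, V7=0.000, V8=21.23, V9=16.02
aux → i_L1=0.1263, i_L2=-0.1007, i_L3=0.2877, i_V1=-0.02326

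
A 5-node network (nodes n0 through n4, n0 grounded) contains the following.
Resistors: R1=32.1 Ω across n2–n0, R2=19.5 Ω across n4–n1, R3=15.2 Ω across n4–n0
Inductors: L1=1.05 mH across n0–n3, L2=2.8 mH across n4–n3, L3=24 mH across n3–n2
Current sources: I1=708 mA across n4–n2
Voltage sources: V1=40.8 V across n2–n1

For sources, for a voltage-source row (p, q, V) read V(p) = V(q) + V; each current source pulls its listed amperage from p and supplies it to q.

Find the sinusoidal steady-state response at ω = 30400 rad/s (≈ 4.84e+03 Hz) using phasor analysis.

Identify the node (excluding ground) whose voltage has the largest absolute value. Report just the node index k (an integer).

2

Apply KCL at each of the 4 non-ground nodes and solve the resulting linear system.
Node n1: branches {R2, V1} → V_1 = -14.49-0.1902j
Node n2: branches {R1, L3, I1, V1} → V_2 = 26.31-0.1902j
Node n3: branches {L1, L2, L3} → V_3 = -2.445-0.2898j
Node n4: branches {L2, R2, R3, I1} → V_4 = -12.32-1.074j
Source currents: i(V1)=-0.1116+0.04533j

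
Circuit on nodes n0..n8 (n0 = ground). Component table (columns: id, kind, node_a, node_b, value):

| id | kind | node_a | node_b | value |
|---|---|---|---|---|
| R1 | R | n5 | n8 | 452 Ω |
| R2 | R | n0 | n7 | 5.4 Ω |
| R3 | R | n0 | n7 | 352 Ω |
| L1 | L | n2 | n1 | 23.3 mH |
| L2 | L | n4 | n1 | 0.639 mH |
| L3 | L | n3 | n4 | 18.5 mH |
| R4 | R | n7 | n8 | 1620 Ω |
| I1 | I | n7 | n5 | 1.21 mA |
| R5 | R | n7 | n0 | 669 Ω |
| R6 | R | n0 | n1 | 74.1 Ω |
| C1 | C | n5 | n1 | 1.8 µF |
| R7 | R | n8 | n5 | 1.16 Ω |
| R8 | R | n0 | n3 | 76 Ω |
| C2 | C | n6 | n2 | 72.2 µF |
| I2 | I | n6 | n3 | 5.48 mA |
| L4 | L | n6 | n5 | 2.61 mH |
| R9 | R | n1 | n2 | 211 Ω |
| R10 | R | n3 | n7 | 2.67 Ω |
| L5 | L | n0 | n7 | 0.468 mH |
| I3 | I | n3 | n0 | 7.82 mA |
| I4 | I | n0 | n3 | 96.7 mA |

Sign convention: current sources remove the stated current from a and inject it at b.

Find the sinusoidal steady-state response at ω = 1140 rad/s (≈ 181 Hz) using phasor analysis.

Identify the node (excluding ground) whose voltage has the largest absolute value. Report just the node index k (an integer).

Element admittances at ω=1140 rad/s:
  Y(R1) = 0.002212+0.000j S between n5,n8
  Y(R2) = 0.1852+0.000j S between n0,n7
  Y(R3) = 0.002841+0.000j S between n0,n7
  Y(L1) = 0.000-0.03765j S between n2,n1
  Y(L2) = 0.000-1.373j S between n4,n1
  Y(L3) = 0.000-0.04742j S between n3,n4
  Y(R4) = 0.0006173+0.000j S between n7,n8
  I1: injects 0.00121 A into n5 (from n7)
  Y(R5) = 0.001495+0.000j S between n7,n0
  Y(R6) = 0.01350+0.000j S between n0,n1
  Y(C1) = 0.000+0.002052j S between n5,n1
  Y(R7) = 0.8621+0.000j S between n8,n5
  Y(R8) = 0.01316+0.000j S between n0,n3
  Y(C2) = 0.000+0.08231j S between n6,n2
  I2: injects 0.00548 A into n3 (from n6)
  Y(L4) = 0.000-0.3361j S between n6,n5
  Y(R9) = 0.004739+0.000j S between n1,n2
  Y(R10) = 0.3745+0.000j S between n3,n7
  Y(L5) = 0.000-1.874j S between n0,n7
  I3: injects 0.00782 A into n0 (from n3)
  I4: injects 0.0967 A into n3 (from n0)
Assemble and solve the 8×8 MNA system:
  V(n1)=0.1950-0.1064j  V(n2)=0.1759-0.2235j  V(n3)=0.2292+0.04654j  V(n4)=0.1962-0.1013j  V(n5)=0.1774-0.1659j  V(n6)=0.1779-0.1688j  V(n7)=0.004010+0.04400j  V(n8)=0.1773-0.1657j

2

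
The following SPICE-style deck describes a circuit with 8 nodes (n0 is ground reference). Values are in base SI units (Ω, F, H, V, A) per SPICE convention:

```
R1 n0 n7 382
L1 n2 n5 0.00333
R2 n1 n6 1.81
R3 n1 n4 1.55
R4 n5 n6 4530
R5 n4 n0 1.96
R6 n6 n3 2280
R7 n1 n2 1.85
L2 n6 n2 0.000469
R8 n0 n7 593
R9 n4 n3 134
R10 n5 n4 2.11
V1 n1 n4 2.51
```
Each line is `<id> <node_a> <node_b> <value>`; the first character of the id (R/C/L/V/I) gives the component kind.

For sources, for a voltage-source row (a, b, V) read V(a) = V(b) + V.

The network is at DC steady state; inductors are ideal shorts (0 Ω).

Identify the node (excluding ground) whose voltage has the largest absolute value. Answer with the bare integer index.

1

MNA unknowns: 7 node voltages V₁..V_7 plus 3 source currents (L1, L2, V1)
R1: Y=0.002618 on G[0,7]
L1: row V2−V5=0, i_L1 at 2,5
R2: Y=0.5525 on G[1,6]
R3: Y=0.6452 on G[1,4]
R4: Y=0.0002208 on G[5,6]
R5: Y=0.5102 on G[4,0]
R6: Y=0.0004386 on G[6,3]
R7: Y=0.5405 on G[1,2]
L2: row V6−V2=0, i_L2 at 6,2
R8: Y=0.001686 on G[0,7]
R9: Y=0.007463 on G[4,3]
R10: Y=0.4739 on G[5,4]
V1: row V1−V4=2.51, i_V1 at 1,4
solve → V1=2.510, V2=1.750, V3=0.09716, V4=0.000, V5=1.750, V6=1.750, V7=0.000
aux → i_L1=0.8296, i_L2=0.4190, i_V1=-2.450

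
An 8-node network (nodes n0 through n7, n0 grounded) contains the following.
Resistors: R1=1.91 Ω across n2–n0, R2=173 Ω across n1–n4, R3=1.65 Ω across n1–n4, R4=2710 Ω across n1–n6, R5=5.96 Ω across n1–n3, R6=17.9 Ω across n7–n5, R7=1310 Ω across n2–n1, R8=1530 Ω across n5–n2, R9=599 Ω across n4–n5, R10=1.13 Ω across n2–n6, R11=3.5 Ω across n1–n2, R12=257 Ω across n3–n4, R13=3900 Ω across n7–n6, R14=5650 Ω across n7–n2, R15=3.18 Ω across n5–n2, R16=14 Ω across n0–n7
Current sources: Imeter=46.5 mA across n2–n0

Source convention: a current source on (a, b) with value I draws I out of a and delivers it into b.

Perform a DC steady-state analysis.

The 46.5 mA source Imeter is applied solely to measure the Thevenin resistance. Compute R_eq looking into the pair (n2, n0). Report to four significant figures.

MNA unknowns: 7 node voltages V₁..V_7
R1: Y=0.5236 on G[2,0]
R2: Y=0.005780 on G[1,4]
R3: Y=0.6061 on G[1,4]
R4: Y=0.0003690 on G[1,6]
R5: Y=0.1678 on G[1,3]
R6: Y=0.05587 on G[7,5]
R7: Y=0.0007634 on G[2,1]
R8: Y=0.0006536 on G[5,2]
R9: Y=0.001669 on G[4,5]
R10: Y=0.8850 on G[2,6]
R11: Y=0.2857 on G[1,2]
R12: Y=0.003891 on G[3,4]
R13: Y=0.0002564 on G[7,6]
R14: Y=0.0001770 on G[7,2]
R15: Y=0.3145 on G[5,2]
R16: Y=0.07143 on G[0,7]
Imeter: z[2]−=0.0465, z[0]+=0.0465
solve → V1=-0.08416, V2=-0.08420, V3=-0.08416, V4=-0.08414, V5=-0.07665, V6=-0.08419, V7=-0.03381

R_eq = 1.811 Ω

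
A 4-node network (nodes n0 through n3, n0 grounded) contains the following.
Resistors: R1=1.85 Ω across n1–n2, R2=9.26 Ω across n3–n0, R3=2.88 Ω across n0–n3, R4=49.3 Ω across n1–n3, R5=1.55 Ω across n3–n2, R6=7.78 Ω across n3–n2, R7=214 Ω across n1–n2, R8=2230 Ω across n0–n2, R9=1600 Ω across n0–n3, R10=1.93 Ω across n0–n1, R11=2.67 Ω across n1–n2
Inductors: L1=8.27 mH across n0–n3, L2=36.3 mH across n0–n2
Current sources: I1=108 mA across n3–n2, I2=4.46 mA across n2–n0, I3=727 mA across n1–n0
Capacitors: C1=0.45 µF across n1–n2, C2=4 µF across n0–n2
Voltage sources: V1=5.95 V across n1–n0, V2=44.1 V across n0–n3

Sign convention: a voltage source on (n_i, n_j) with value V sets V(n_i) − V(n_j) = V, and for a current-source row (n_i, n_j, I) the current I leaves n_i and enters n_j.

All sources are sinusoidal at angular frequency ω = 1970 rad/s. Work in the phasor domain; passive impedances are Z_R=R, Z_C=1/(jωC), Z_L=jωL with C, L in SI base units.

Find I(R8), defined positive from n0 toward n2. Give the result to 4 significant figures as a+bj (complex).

Apply KCL at each of the 3 non-ground nodes and solve the resulting linear system.
Node n1: branches {R1, C1, R4, R7, R10, I3, R11, V1} → V_1 = 5.950+0.000j
Node n2: branches {R1, I1, C1, R5, L2, R6, R7, R8, C2, I2, R11} → V_2 = -16.85-0.04879j
Node n3: branches {R2, L1, I1, R3, R4, R5, R6, R9, V2} → V_3 = -44.10+0.000j
Source currents: i(V1)=-25.80-0.06509j, i(V2)=-42.09+2.745j

0.007556+2.188e-05j A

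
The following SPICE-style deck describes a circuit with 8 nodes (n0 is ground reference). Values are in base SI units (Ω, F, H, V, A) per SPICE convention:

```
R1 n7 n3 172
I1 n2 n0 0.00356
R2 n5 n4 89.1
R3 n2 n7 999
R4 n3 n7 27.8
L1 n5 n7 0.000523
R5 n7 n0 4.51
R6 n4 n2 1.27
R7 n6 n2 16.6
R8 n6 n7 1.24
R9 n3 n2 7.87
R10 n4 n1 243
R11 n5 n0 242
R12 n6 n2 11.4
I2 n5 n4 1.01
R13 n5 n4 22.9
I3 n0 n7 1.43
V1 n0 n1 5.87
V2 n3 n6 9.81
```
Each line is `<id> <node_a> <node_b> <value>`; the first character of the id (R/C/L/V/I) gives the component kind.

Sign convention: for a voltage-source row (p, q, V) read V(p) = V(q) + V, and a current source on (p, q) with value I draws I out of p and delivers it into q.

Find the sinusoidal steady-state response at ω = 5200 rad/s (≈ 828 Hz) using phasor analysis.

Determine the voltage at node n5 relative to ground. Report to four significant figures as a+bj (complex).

MNA unknowns: 7 node voltages V₁..V_7 plus 2 source currents (V1, V2)
R1: Y=0.005814+0.000j on G[7,3]
I1: z[2]−=0.00356, z[0]+=0.00356
R2: Y=0.01122+0.000j on G[5,4]
R3: Y=0.001001+0.000j on G[2,7]
R4: Y=0.03597+0.000j on G[3,7]
L1: Y=0.000-0.3677j on G[5,7]
R5: Y=0.2217+0.000j on G[7,0]
R6: Y=0.7874+0.000j on G[4,2]
R7: Y=0.06024+0.000j on G[6,2]
R8: Y=0.8065+0.000j on G[6,7]
R9: Y=0.1271+0.000j on G[3,2]
R10: Y=0.004115+0.000j on G[4,1]
R11: Y=0.004132+0.000j on G[5,0]
R12: Y=0.08772+0.000j on G[6,2]
I2: z[5]−=1.01, z[4]+=1.01
R13: Y=0.04367+0.000j on G[5,4]
I3: z[0]−=1.43, z[7]+=1.43
V1: row V0−V1=5.87, i_V1 at 0,1
V2: row V3−V6=9.81, i_V2 at 3,6
solve → V1=-5.870+0.000j, V2=12.50-0.2929j, V3=15.91-0.04291j, V4=13.17-0.3806j, V5=5.762-1.668j, V6=6.096-0.04291j, V7=5.973+0.03814j
aux → i_V1=-0.07835+0.001566j, i_V2=-0.8478-0.02838j

5.762-1.668j V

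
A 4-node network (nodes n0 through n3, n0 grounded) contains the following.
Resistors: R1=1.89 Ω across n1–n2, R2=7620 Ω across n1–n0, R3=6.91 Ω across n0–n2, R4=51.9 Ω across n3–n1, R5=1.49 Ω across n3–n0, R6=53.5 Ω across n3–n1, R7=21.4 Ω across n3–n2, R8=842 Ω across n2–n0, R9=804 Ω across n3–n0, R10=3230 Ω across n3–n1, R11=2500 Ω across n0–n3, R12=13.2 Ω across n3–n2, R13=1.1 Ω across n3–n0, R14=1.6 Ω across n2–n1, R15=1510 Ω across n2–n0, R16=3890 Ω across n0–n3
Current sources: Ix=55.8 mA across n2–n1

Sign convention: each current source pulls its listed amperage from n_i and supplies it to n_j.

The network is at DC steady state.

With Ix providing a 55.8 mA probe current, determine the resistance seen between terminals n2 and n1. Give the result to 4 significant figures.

Apply KCL at each of the 3 non-ground nodes and solve the resulting linear system.
Node n1: branches {R1, R2, R4, R6, R10, R14, Ix} → V_1 = 0.04139
Node n2: branches {R1, R3, R7, R8, R12, R14, R15, Ix} → V_2 = -0.005599
Node n3: branches {R4, R5, R6, R7, R9, R10, R11, R12, R13, R16} → V_3 = 0.0005153

R_eq = 0.8421 Ω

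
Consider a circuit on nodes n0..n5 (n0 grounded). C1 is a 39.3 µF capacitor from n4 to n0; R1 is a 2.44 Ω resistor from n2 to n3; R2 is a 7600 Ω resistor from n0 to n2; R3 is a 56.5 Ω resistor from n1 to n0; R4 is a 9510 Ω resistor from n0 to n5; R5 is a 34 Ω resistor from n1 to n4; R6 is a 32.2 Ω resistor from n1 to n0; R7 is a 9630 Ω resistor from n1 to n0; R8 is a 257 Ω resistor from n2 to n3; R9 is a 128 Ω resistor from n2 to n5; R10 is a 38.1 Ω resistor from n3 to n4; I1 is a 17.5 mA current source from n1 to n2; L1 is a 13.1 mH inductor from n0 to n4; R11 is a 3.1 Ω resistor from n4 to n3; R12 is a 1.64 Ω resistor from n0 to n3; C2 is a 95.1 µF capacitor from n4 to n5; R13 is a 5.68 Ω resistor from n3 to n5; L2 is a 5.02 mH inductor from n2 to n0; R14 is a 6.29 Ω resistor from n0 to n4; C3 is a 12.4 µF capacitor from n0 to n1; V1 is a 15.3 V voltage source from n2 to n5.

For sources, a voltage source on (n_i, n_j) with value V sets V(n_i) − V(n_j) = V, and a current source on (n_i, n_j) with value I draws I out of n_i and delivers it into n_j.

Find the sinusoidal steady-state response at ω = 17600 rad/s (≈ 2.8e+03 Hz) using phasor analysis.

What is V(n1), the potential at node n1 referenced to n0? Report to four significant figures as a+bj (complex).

0.1142+0.3846j V

Apply KCL at each of the 5 non-ground nodes and solve the resulting linear system.
Node n1: branches {R3, R5, R6, R7, I1, C3} → V_1 = 0.1142+0.3846j
Node n2: branches {R1, R2, R8, R9, I1, L2, V1} → V_2 = 12.74+3.827j
Node n3: branches {R1, R8, R10, R11, R12, R13} → V_3 = 2.674+1.879j
Node n4: branches {C1, R5, R10, L1, R11, C2, R14} → V_4 = -1.955+1.871j
Node n5: branches {R4, R9, C2, R13, V1} → V_5 = -2.556+3.827j
Source currents: i(V1)=-4.313-0.6620j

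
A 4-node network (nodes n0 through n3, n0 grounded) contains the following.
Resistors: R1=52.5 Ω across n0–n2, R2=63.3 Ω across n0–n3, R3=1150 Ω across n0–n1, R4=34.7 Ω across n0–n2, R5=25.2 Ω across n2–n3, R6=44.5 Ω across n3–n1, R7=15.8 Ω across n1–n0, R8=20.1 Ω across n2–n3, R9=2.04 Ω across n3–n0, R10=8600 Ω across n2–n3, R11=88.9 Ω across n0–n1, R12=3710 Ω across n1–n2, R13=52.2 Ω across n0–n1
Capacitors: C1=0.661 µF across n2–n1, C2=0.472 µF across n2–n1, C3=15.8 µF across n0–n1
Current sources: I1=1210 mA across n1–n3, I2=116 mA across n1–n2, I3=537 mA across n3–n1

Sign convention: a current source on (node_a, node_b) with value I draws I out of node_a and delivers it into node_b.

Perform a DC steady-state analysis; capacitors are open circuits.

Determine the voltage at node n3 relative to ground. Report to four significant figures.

Apply KCL at each of the 3 non-ground nodes and solve the resulting linear system.
Node n1: branches {C1, R3, C2, R6, R7, C3, I1, I2, R11, R12, R13, I3} → V_1 = -6.517
Node n2: branches {R1, C1, R4, R5, C2, R8, I2, R10, R12} → V_2 = 1.528
Node n3: branches {R2, R5, R6, R8, I1, R9, R10, I3} → V_3 = 1.073

1.073 V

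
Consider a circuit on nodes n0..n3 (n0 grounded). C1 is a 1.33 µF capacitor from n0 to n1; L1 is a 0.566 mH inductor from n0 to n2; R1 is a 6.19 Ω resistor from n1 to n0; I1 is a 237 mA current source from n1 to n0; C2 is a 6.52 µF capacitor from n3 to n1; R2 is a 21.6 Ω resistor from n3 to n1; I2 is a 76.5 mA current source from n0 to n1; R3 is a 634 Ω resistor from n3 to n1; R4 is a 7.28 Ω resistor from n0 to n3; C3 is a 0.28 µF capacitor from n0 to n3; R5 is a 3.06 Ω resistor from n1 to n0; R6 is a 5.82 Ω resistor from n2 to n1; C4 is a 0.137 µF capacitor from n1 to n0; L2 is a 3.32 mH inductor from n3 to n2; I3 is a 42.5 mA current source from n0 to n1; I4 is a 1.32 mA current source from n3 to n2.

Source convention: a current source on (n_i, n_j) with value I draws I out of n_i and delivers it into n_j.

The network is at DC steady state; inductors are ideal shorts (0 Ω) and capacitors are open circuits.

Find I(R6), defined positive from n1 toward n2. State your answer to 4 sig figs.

-0.02864 A

MNA unknowns: 3 node voltages V₁..V_3 plus 2 source currents (L1, L2)
C1: Y=0.000 on G[0,1]
L1: row V0−V2=0, i_L1 at 0,2
R1: Y=0.1616 on G[1,0]
I1: z[1]−=0.237, z[0]+=0.237
C2: Y=0.000 on G[3,1]
R2: Y=0.04630 on G[3,1]
I2: z[0]−=0.0765, z[1]+=0.0765
R3: Y=0.001577 on G[3,1]
R4: Y=0.1374 on G[0,3]
C3: Y=0.000 on G[0,3]
R5: Y=0.3268 on G[1,0]
R6: Y=0.1718 on G[2,1]
C4: Y=0.000 on G[1,0]
L2: row V3−V2=0, i_L2 at 3,2
I3: z[0]−=0.0425, z[1]+=0.0425
I4: z[3]−=0.00132, z[2]+=0.00132
solve → V1=-0.1667, V2=0.000, V3=0.000
aux → i_L1=0.03661, i_L2=-0.009298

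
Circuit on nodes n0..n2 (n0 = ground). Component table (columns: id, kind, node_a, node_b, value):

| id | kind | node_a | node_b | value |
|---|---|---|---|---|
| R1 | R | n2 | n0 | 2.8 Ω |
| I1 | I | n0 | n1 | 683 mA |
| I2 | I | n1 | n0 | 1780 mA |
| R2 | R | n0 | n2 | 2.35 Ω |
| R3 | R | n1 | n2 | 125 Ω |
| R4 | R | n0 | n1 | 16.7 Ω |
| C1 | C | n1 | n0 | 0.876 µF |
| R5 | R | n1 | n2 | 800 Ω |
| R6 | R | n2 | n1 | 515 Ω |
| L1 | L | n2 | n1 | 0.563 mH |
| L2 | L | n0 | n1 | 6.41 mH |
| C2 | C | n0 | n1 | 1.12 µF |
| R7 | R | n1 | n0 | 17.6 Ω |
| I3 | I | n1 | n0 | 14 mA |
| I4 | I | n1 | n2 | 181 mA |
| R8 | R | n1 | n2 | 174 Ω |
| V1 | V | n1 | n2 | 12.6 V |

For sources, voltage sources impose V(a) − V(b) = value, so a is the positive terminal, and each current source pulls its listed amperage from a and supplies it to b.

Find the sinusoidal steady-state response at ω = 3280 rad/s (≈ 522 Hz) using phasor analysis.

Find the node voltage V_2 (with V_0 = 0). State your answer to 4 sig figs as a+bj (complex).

-2.890+0.4428j V

Element admittances at ω=3280 rad/s:
  Y(R1) = 0.3571+0.000j S between n2,n0
  I1: injects 0.683 A into n1 (from n0)
  I2: injects 1.78 A into n0 (from n1)
  Y(R2) = 0.4255+0.000j S between n0,n2
  Y(R3) = 0.008000+0.000j S between n1,n2
  Y(R4) = 0.05988+0.000j S between n0,n1
  Y(C1) = 0.000+0.002873j S between n1,n0
  Y(R5) = 0.001250+0.000j S between n1,n2
  Y(R6) = 0.001942+0.000j S between n2,n1
  Y(L1) = 0.000-0.5415j S between n2,n1
  Y(L2) = 0.000-0.04756j S between n0,n1
  Y(C2) = 0.000+0.003674j S between n0,n1
  Y(R7) = 0.05682+0.000j S between n1,n0
  I3: injects 0.014 A into n0 (from n1)
  I4: injects 0.181 A into n2 (from n1)
  Y(R8) = 0.005747+0.000j S between n1,n2
  V1: constraint V(n1)−V(n2) = 12.6
Assemble and solve the 3×3 MNA system:
  V(n1)=9.710+0.4428j  V(n2)=-2.890+0.4428j
  i(V1)=-2.657+7.170j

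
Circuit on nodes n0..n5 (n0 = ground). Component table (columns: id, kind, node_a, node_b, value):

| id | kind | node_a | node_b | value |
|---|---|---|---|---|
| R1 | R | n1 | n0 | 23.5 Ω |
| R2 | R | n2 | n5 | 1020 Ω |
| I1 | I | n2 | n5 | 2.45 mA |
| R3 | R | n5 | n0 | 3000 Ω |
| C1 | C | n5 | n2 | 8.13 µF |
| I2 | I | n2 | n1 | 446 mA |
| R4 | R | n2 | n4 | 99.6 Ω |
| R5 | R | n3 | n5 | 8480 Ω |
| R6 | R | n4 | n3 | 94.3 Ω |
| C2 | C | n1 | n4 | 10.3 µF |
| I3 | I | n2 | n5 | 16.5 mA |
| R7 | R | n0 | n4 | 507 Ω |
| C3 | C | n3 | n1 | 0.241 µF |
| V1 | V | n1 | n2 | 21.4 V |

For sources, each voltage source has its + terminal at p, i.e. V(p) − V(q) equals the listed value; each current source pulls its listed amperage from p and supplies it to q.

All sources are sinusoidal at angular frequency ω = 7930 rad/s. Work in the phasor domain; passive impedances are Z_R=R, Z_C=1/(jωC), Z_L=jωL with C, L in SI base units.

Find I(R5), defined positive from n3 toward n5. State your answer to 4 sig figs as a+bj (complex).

Element admittances at ω=7930 rad/s:
  Y(R1) = 0.04255+0.000j S between n1,n0
  Y(R2) = 0.0009804+0.000j S between n2,n5
  I1: injects 0.00245 A into n5 (from n2)
  Y(R3) = 0.0003333+0.000j S between n5,n0
  Y(C1) = 0.000+0.06447j S between n5,n2
  I2: injects 0.446 A into n1 (from n2)
  Y(R4) = 0.01004+0.000j S between n2,n4
  Y(R5) = 0.0001179+0.000j S between n3,n5
  Y(R6) = 0.01060+0.000j S between n4,n3
  Y(C2) = 0.000+0.08168j S between n1,n4
  I3: injects 0.0165 A into n5 (from n2)
  Y(R7) = 0.001972+0.000j S between n0,n4
  Y(C3) = 0.000+0.001911j S between n3,n1
  V1: constraint V(n1)−V(n2) = 21.4
Assemble and solve the 6×6 MNA system:
  V(n1)=0.1753-0.1089j  V(n2)=-21.22-0.1089j  V(n3)=0.02451+2.436j  V(n4)=-0.1980+2.442j  V(n5)=-21.21-0.5511j
  i(V1)=0.2253-0.02615j

0.002504+0.0003523j A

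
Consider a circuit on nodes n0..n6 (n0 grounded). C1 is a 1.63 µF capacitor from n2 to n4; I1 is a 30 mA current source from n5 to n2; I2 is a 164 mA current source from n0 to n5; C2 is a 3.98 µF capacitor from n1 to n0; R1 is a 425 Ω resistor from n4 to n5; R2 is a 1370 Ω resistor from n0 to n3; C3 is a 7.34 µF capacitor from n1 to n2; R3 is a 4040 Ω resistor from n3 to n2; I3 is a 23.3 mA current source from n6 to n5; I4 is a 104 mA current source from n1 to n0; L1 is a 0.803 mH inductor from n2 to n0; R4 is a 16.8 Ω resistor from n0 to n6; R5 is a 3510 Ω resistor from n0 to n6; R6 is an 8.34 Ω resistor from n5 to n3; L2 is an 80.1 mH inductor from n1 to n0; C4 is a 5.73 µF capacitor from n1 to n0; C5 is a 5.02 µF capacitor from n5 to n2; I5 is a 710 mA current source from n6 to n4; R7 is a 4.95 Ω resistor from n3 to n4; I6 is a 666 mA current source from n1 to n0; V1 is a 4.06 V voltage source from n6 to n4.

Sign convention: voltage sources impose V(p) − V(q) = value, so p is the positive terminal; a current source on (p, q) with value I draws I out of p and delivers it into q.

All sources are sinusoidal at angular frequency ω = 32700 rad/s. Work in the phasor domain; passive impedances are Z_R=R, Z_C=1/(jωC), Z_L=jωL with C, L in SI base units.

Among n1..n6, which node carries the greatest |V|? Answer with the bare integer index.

MNA unknowns: 6 node voltages V₁..V_6 plus 1 source current (V1)
C1: Y=0.000+0.05330j on G[2,4]
I1: z[5]−=0.03, z[2]+=0.03
I2: z[0]−=0.164, z[5]+=0.164
C2: Y=0.000+0.1301j on G[1,0]
R1: Y=0.002353+0.000j on G[4,5]
R2: Y=0.0007299+0.000j on G[0,3]
C3: Y=0.000+0.2400j on G[1,2]
R3: Y=0.0002475+0.000j on G[3,2]
I3: z[6]−=0.0233, z[5]+=0.0233
I4: z[1]−=0.104, z[0]+=0.104
L1: Y=0.000-0.03808j on G[2,0]
R4: Y=0.05952+0.000j on G[0,6]
R5: Y=0.0002849+0.000j on G[0,6]
R6: Y=0.1199+0.000j on G[5,3]
L2: Y=0.000-0.0003818j on G[1,0]
C4: Y=0.000+0.1874j on G[1,0]
C5: Y=0.000+0.1642j on G[5,2]
I5: z[6]−=0.71, z[4]+=0.71
R7: Y=0.2020+0.000j on G[3,4]
I6: z[1]−=0.666, z[0]+=0.666
V1: row V6−V4=4.06, i_V1 at 6,4
solve → V1=-0.5004+2.420j, V2=-1.162+2.410j, V3=-2.279+1.995j, V4=-2.866+1.889j, V5=-1.305+2.185j, V6=1.194+1.889j
aux → i_V1=-0.8047-0.1130j

4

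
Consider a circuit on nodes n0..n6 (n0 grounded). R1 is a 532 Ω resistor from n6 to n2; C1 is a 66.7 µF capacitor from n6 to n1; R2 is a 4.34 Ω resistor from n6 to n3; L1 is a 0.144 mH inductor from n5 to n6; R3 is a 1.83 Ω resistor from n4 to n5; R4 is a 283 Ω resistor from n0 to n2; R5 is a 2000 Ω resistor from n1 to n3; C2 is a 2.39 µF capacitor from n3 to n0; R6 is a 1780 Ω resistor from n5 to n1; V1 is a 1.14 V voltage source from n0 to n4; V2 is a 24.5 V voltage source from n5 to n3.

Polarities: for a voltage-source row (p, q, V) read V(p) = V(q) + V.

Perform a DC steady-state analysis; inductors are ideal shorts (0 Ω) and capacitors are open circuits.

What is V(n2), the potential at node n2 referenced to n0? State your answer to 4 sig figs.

-0.3950 V

Element admittances at DC:
  Y(R1) = 0.001880 S between n6,n2
  Y(C1) = 0.000 S between n6,n1
  Y(R2) = 0.2304 S between n6,n3
  L1: short n5↔n6 (DC inductor)
  Y(R3) = 0.5464 S between n4,n5
  Y(R4) = 0.003534 S between n0,n2
  Y(R5) = 0.0005000 S between n1,n3
  Y(C2) = 0.000 S between n3,n0
  Y(R6) = 0.0005618 S between n5,n1
  V1: constraint V(n0)−V(n4) = 1.14
  V2: constraint V(n5)−V(n3) = 24.5
Assemble and solve the 9×9 MNA system:
  V(n1)=-12.67  V(n2)=-0.3950  V(n3)=-25.64  V(n4)=-1.140  V(n5)=-1.137  V(n6)=-1.137
  i(L1)=5.644  i(V1)=-0.001396  i(V2)=-5.652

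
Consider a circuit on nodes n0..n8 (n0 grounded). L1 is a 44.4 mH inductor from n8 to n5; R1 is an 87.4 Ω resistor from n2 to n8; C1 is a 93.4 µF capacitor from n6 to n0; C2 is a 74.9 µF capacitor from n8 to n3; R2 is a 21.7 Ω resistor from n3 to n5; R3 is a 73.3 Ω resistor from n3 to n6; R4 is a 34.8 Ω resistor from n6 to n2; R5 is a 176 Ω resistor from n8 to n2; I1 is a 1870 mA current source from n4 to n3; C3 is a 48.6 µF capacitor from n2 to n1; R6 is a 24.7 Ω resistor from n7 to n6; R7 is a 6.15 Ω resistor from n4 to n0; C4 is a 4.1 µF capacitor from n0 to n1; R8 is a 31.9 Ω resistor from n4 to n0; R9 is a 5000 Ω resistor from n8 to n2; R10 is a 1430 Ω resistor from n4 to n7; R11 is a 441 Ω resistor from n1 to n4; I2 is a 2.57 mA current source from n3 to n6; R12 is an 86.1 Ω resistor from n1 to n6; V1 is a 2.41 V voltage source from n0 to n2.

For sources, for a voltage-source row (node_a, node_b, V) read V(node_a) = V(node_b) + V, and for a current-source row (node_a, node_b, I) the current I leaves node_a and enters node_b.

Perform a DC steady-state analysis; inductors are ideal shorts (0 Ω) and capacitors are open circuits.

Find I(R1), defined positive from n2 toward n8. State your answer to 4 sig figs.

Apply KCL at each of the 8 non-ground nodes and solve the resulting linear system.
Node n1: branches {C3, C4, R11, R12} → V_1 = 17.60
Node n2: branches {R1, R4, R5, C3, R9, V1} → V_2 = -2.410
Node n3: branches {C2, R2, R3, I1, I2} → V_3 = 81.91
Node n4: branches {I1, R7, R8, R10, R11} → V_4 = -9.215
Node n5: branches {L1, R2} → V_5 = 58.87
Node n6: branches {C1, R3, R4, R6, I2, R12} → V_6 = 22.84
Node n7: branches {R6, R10} → V_7 = 22.30
Node n8: branches {L1, R1, C2, R5, R9} → V_8 = 58.87
Source currents: i(L1)=-1.062, i(V1)=-1.787

-0.7012 A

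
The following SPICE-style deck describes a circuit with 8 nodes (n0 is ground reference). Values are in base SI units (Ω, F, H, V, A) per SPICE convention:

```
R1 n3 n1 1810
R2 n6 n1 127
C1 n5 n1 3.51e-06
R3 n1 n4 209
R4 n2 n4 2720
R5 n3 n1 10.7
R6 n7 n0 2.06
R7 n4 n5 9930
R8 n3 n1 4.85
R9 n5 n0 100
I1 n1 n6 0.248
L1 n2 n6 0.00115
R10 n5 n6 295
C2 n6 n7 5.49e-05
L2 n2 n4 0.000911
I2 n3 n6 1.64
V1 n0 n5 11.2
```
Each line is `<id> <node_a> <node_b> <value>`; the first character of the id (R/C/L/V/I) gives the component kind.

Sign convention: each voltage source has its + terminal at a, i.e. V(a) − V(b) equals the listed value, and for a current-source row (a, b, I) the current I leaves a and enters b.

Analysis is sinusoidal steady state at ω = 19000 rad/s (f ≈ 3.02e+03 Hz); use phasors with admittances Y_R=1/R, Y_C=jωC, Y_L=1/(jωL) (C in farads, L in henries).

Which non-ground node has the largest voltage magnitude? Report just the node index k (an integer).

Apply KCL at each of the 7 non-ground nodes and solve the resulting linear system.
Node n1: branches {R1, R2, C1, R3, R5, R8, I1} → V_1 = -16.29+24.91j
Node n2: branches {R4, L1, L2} → V_2 = 0.6573-2.382j
Node n3: branches {R1, R5, R8, I2} → V_3 = -21.75+24.91j
Node n4: branches {R3, R4, R7, L2} → V_4 = -1.717-3.590j
Node n5: branches {C1, R7, R9, R10, V1} → V_5 = -11.20+0.000j
Node n6: branches {R2, I1, L1, R10, C2, I2} → V_6 = 3.645-0.8384j
Node n7: branches {R6, C2} → V_7 = 3.317+0.7052j
Source currents: i(V1)=1.498+0.3423j

3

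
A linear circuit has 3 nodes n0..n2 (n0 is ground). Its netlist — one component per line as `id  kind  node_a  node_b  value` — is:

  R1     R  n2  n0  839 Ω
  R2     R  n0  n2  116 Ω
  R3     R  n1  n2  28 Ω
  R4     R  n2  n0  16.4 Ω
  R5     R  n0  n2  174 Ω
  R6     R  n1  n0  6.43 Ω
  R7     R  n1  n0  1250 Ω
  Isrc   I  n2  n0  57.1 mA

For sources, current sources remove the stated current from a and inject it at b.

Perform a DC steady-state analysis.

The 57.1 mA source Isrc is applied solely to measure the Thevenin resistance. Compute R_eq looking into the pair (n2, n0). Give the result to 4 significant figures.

R_eq = 9.469 Ω

Apply KCL at each of the 2 non-ground nodes and solve the resulting linear system.
Node n1: branches {R3, R6, R7} → V_1 = -0.1006
Node n2: branches {R1, R2, R3, R4, R5, Isrc} → V_2 = -0.5407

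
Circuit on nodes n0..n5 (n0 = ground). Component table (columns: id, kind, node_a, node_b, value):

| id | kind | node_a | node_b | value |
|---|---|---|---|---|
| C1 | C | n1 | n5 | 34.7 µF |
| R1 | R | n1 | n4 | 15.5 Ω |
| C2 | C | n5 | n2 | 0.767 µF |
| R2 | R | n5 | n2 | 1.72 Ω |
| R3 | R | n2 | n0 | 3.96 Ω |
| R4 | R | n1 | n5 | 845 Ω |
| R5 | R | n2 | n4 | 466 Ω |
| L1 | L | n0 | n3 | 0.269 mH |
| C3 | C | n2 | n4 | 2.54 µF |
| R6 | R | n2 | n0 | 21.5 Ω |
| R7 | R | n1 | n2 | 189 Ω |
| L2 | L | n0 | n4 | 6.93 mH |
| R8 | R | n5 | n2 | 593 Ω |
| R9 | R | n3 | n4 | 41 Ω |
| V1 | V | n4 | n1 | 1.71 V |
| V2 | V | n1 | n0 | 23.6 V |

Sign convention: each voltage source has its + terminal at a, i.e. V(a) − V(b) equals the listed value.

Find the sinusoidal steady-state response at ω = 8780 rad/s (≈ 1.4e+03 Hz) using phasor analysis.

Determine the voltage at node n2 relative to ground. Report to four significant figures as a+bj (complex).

MNA unknowns: 5 node voltages V₁..V_5 plus 2 source currents (V1, V2)
C1: Y=0.000+0.3047j on G[1,5]
R1: Y=0.06452+0.000j on G[1,4]
C2: Y=0.000+0.006734j on G[5,2]
R2: Y=0.5814+0.000j on G[5,2]
R3: Y=0.2525+0.000j on G[2,0]
R4: Y=0.001183+0.000j on G[1,5]
R5: Y=0.002146+0.000j on G[2,4]
L1: Y=0.000-0.4234j on G[0,3]
C3: Y=0.000+0.02230j on G[2,4]
R6: Y=0.04651+0.000j on G[2,0]
R7: Y=0.005291+0.000j on G[1,2]
L2: Y=0.000-0.01644j on G[0,4]
R8: Y=0.001686+0.000j on G[5,2]
R9: Y=0.02439+0.000j on G[3,4]
V1: row V4−V1=1.71, i_V1 at 4,1
V2: row V1−V0=23.6, i_V2 at 1,0
solve → V1=23.60+0.000j, V2=11.64+7.307j, V3=0.08371+1.453j, V4=25.31+0.000j, V5=17.21+10.56j
aux → i_V1=-0.9179+0.1622j, i_V2=-4.096-1.734j

11.64+7.307j V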